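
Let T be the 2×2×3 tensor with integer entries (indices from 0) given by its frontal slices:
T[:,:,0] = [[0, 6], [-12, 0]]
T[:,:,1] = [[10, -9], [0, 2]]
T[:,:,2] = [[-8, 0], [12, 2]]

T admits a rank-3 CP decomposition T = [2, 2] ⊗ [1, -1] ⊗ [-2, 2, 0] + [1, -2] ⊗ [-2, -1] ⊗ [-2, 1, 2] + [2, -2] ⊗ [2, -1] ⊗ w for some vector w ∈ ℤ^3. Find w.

w = [0, 2, -1]

Subtract the known terms from T to get the rank-1 residual R = [2, -2] ⊗ [2, -1] ⊗ w, so R[i,j,k] = a[i]·b[j]·w[k]. Pick indices with nonzero a[0]·b[0] = (2)·(2) = 4. Only the fibre through (0,0,·) is needed: R[0,0,:] = T[0,0,:] − Σₗ aₗ[0]bₗ[0]cₗ = [0, 10, -8] − (2)·(1)·[-2, 2, 0] − (1)·(-2)·[-2, 1, 2] = [0, 8, -4]. Then w[k] = R[0,0,k] / 4 for each k, giving w = [0, 8, -4] / 4 = [0, 2, -1].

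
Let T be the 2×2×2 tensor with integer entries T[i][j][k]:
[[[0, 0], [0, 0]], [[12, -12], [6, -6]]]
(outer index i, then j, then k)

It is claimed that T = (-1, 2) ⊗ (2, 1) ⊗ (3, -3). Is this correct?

No

Reconstruct entry (0,0,0) from the claimed factors: Σₗ aₗ[0]bₗ[0]cₗ[0] = (-1)·(2)·(3) = -6, but T[0,0,0] = 0. The claim is false.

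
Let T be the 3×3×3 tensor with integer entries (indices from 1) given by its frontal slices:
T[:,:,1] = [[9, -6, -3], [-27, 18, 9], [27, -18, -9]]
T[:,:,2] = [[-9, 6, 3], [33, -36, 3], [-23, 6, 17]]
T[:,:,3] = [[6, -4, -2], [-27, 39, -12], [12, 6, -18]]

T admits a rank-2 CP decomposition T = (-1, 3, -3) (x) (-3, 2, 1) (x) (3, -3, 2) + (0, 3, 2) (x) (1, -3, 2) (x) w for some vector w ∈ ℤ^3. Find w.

Subtract the known terms from T to get the rank-1 residual R = (0, 3, 2) (x) (1, -3, 2) (x) w, so R[i,j,k] = a[i]·b[j]·w[k]. Pick indices with nonzero a[2]·b[1] = (3)·(1) = 3. Only the fibre through (2,1,·) is needed: R[2,1,:] = T[2,1,:] − Σₗ aₗ[2]bₗ[1]cₗ = [-27, 33, -27] − (3)·(-3)·(3, -3, 2) = [0, 6, -9]. Then w[k] = R[2,1,k] / 3 for each k, giving w = [0, 6, -9] / 3 = (0, 2, -3).

w = (0, 2, -3)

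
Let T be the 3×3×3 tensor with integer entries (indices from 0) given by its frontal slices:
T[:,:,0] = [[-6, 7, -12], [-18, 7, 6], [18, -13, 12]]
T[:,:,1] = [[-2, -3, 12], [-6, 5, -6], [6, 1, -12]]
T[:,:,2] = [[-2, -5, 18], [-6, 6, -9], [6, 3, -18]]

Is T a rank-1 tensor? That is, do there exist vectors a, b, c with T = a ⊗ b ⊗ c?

The mode-1 unfolding of T (rows indexed by i, columns by (j,k) = (0,0), (0,1), (0,2), (1,0), (1,1), (1,2), (2,0), (2,1), (2,2)) is [[-6, -2, -2, 7, -3, -5, -12, 12, 18], [-18, -6, -6, 7, 5, 6, 6, -6, -9], [18, 6, 6, -13, 1, 3, 12, -12, -18]].
There the 2×2 minor on rows i ∈ {0, 1}, columns (j,k) ∈ {(0,0), (1,0)} is det [[-6, 7], [-18, 7]] = 84 ≠ 0, so this unfolding has rank ≥ 2; CP rank is at least every unfolding rank, so rank(T) ≥ 2.
In particular rank(T) ≥ 2 > 1, so T is not rank-1.

No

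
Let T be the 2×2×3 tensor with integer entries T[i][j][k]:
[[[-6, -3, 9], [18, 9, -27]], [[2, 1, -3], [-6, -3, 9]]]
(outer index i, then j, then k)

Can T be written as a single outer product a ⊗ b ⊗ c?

If T = a ⊗ b ⊗ c then every fibre of T is a multiple of the corresponding factor, so read the factors off the fibres through the nonzero entry T[0,0,0] = -6.
The mode-1 fibre T[:,0,0] = [-6, 2] gives a = [3, -1] (primitive direction); the mode-2 fibre T[0,:,0] = [-6, 18] gives b = [1, -3]; then c[k] = T[0,0,k] / (a[0]·b[0]) = [-6, -3, 9] / 3 = [-2, -1, 3].
Expanding [3, -1] ⊗ [1, -3] ⊗ [-2, -1, 3] reproduces all 12 entries of T, so T = [3, -1] ⊗ [1, -3] ⊗ [-2, -1, 3] and rank(T) ≤ 1.
Equivalently every frontal slice T[:,:,k] is c[k] times the rank-1 matrix [3, -1] ⊗ [1, -3]. So T has rank 1 (it is nonzero).

Yes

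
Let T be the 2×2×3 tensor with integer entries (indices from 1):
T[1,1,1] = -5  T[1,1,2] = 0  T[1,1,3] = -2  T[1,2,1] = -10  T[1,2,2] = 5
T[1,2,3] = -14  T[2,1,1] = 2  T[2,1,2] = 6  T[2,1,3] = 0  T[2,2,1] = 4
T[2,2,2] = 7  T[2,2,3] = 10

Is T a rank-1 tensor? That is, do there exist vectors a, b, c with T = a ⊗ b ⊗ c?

The mode-3 unfolding of T (rows indexed by k, columns by (i,j) = (1,1), (1,2), (2,1), (2,2)) is [[-5, -10, 2, 4], [0, 5, 6, 7], [-2, -14, 0, 10]].
There the 3×3 minor on rows k ∈ {1, 2, 3}, columns (i,j) ∈ {(1,1), (1,2), (2,1)} is det [[-5, -10, 2], [0, 5, 6], [-2, -14, 0]] = -280 ≠ 0, so this unfolding has rank ≥ 3; CP rank is at least every unfolding rank, so rank(T) ≥ 3.
In particular rank(T) ≥ 3 > 1, so T is not rank-1.

No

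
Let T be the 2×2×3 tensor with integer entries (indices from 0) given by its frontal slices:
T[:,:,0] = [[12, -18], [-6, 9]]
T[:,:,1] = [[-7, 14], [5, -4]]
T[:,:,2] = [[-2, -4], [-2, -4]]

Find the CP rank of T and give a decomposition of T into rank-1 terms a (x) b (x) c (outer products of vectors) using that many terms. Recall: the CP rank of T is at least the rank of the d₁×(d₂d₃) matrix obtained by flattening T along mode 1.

Lower bound: in the mode-1 unfolding of T (rows indexed by i, columns by (j,k)) the 2×2 minor on rows i ∈ {0, 1}, columns (j,k) ∈ {(0,0), (0,1)} is det [[12, -7], [-6, 5]] = 18 ≠ 0, so that unfolding has rank ≥ 2 and hence rank(T) ≥ 2 (CP rank is at least every unfolding rank, though it can be larger).
Upper bound: with S_k = T[:,:,k], the two rank-1 terms a₁b₁ᵀ, a₂b₂ᵀ are the rank-1 members of the pencil x·S₀ + y·S₁.
det(x·S₀ + y·S₁) is 63·xy − 42·y² = 21·(3·x − 2·y)(y), vanishing at (x:y) = (2:3) and (1:0).
M₁ = 2·S₀ + 3·S₁ = [[3, 6], [3, 6]] = 3·[1, 1][1, 2]ᵀ and M₂ = S₀ = [[12, -18], [-6, 9]] = 3·[2, -1][2, -3]ᵀ, so take a₁ = [1, 1], b₁ = [1, 2], a₂ = [2, -1], b₂ = [2, -3].
Each slice is an integer combination of E₁ = a₁b₁ᵀ and E₂ = a₂b₂ᵀ: S₀ = 3·E₂, S₁ = E₁ − 2·E₂, S₂ = −2·E₁; reading off coefficients, c₁ = [0, 1, -2] and c₂ = [3, -2, 0].
Hence T = [1, 1] (x) [1, 2] (x) [0, 1, -2] + [2, -1] (x) [2, -3] (x) [3, -2, 0], so rank(T) ≤ 2.
These bounds meet, so rank(T) = 2.

rank(T) = 2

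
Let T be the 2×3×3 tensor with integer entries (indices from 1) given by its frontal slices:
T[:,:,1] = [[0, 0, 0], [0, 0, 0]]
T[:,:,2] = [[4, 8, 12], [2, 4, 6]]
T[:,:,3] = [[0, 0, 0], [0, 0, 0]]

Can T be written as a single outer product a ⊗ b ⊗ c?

If T = a ⊗ b ⊗ c then every fibre of T is a multiple of the corresponding factor, so read the factors off the fibres through the nonzero entry T[1,1,2] = 4.
The mode-1 fibre T[:,1,2] = [4, 2] gives a = [2, 1] (primitive direction); the mode-2 fibre T[1,:,2] = [4, 8, 12] gives b = [1, 2, 3]; then c[k] = T[1,1,k] / (a[1]·b[1]) = [0, 4, 0] / 2 = [0, 2, 0].
Expanding [2, 1] ⊗ [1, 2, 3] ⊗ [0, 2, 0] reproduces all 18 entries of T, so T = [2, 1] ⊗ [1, 2, 3] ⊗ [0, 2, 0] and rank(T) ≤ 1.
Equivalently every frontal slice T[:,:,k] is c[k] times the rank-1 matrix [2, 1] ⊗ [1, 2, 3]. So T has rank 1 (it is nonzero).

Yes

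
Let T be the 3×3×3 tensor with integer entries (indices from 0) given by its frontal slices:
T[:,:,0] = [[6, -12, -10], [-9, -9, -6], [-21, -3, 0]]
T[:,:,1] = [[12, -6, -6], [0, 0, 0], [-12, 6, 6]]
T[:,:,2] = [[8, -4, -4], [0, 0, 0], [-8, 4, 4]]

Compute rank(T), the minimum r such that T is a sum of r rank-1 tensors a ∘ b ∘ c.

2

Lower bound: in the mode-2 unfolding of T (rows indexed by j, columns by (i,k)) the 2×2 minor on rows j ∈ {0, 1}, columns (i,k) ∈ {(0,0), (0,1)} is det [[6, 12], [-12, -6]] = 108 ≠ 0, so that unfolding has rank ≥ 2 and hence rank(T) ≥ 2 (CP rank is at least every unfolding rank, though it can be larger).
Upper bound: with S_k = T[:,:,k], the two rank-1 terms a₁b₁ᵀ, a₂b₂ᵀ are the rank-1 members of the pencil x·S₀ + y·S₁.
The 2×2 minor of x·S₀ + y·S₁ on rows {0,1}, columns {0,1} is −162·x² − 162·xy = (-162)·(x + y)(x), vanishing at (x:y) = (1:-1) and (0:1).
M₁ = S₀ − S₁ = [[-6, -6, -4], [-9, -9, -6], [-9, -9, -6]] = −[2, 3, 3][3, 3, 2]ᵀ and M₂ = S₁ = [[12, -6, -6], [0, 0, 0], [-12, 6, 6]] = 6·[1, 0, -1][2, -1, -1]ᵀ, so take a₁ = [2, 3, 3], b₁ = [3, 3, 2], a₂ = [1, 0, -1], b₂ = [2, -1, -1].
Each slice is an integer combination of E₁ = a₁b₁ᵀ and E₂ = a₂b₂ᵀ: S₀ = −E₁ + 6·E₂, S₁ = 6·E₂, S₂ = 4·E₂; reading off coefficients, c₁ = [-1, 0, 0] and c₂ = [6, 6, 4].
Hence T = [2, 3, 3] ∘ [3, 3, 2] ∘ [-1, 0, 0] + [1, 0, -1] ∘ [2, -1, -1] ∘ [6, 6, 4], so rank(T) ≤ 2.
These bounds meet, so rank(T) = 2.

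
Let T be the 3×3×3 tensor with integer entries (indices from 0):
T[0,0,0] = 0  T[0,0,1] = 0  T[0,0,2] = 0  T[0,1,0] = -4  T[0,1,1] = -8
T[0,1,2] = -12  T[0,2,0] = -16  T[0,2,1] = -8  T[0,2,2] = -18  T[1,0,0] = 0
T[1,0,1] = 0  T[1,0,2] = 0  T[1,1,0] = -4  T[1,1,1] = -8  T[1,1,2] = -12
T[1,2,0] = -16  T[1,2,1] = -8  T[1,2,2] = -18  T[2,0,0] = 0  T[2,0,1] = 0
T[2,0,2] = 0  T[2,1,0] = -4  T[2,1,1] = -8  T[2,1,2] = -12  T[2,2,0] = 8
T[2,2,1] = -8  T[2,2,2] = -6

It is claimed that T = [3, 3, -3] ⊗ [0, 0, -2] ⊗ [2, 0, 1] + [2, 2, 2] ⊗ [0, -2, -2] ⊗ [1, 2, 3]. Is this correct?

Yes

Reconstruct entrywise from the claimed factors. For example, T[2,2,0] = 8 and Σₗ aₗ[2]bₗ[2]cₗ[0] = (-3)·(-2)·(2) + (2)·(-2)·(1) = 8; checking all 27 entries, every one matches. The claim holds.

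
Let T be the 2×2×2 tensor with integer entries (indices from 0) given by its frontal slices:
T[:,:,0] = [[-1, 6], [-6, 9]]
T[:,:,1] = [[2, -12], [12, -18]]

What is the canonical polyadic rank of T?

Lower bound: in the mode-1 unfolding of T (rows indexed by i, columns by (j,k)) the 2×2 minor on rows i ∈ {0, 1}, columns (j,k) ∈ {(0,0), (1,0)} is det [[-1, 6], [-6, 9]] = 27 ≠ 0, so that unfolding has rank ≥ 2 and hence rank(T) ≥ 2 (CP rank is at least every unfolding rank, though it can be larger).
Upper bound: T[:,:,k] = c[k]·M for every slice, with c = [1, -2] and M = [[-1, 6], [-6, 9]] (rows i, columns j).
Splitting M by its rows (i = 0, 1), M = [1, 0][-1, 6]ᵀ + [0, 1][-6, 9]ᵀ.
Hence T = [1, 0] (x) [-1, 6] (x) [1, -2] + [0, 1] (x) [-6, 9] (x) [1, -2], so rank(T) ≤ 2.
These bounds meet, so rank(T) = 2.

2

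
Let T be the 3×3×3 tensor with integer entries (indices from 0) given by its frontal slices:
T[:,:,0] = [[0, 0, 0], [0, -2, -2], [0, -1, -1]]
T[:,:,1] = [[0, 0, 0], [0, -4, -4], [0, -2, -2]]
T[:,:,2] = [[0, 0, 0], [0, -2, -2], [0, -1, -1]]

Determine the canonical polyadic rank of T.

1

Lower bound: T ≠ 0 (e.g. T[1,1,0] = -2), so rank(T) ≥ 1.
Upper bound: if T = a (x) b (x) c then every fibre of T is a multiple of the corresponding factor, so read the factors off the fibres through the nonzero entry T[1,1,0] = -2.
The mode-1 fibre T[:,1,0] = [0, -2, -1] gives a = (0, 2, 1) (primitive direction); the mode-2 fibre T[1,:,0] = [0, -2, -2] gives b = (0, 1, 1); then c[k] = T[1,1,k] / (a[1]·b[1]) = [-2, -4, -2] / 2 = (-1, -2, -1).
Expanding (0, 2, 1) (x) (0, 1, 1) (x) (-1, -2, -1) reproduces all 27 entries of T, so T = (0, 2, 1) (x) (0, 1, 1) (x) (-1, -2, -1) and rank(T) ≤ 1.
These bounds meet, so rank(T) = 1.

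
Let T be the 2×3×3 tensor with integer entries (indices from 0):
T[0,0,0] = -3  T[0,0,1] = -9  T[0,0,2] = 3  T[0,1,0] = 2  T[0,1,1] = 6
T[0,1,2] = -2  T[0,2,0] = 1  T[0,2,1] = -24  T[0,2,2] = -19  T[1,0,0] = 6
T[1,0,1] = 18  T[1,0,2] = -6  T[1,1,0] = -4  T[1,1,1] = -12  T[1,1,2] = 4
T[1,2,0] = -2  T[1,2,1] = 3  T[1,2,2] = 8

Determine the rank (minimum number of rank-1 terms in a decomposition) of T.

Lower bound: the mode-2 unfolding of T (rows indexed by j, columns by (i,k) = (0,0), (0,1), (0,2), (1,0), (1,1), (1,2)) is [[-3, -9, 3, 6, 18, -6], [2, 6, -2, -4, -12, 4], [1, -24, -19, -2, 3, 8]].
There the 2×2 minor on rows j ∈ {0, 2}, columns (i,k) ∈ {(0,0), (0,1)} is det [[-3, -9], [1, -24]] = 81 ≠ 0, so this unfolding has rank ≥ 2; CP rank is at least every unfolding rank, so rank(T) ≥ 2. (Flattening ranks never certify an upper bound on CP rank; for that we must actually write T with 2 rank-1 terms.)
Upper bound — finding two terms. Write S_k = T[:,:,k] for the frontal slices: S₀ = [[-3, 2, 1], [6, -4, -2]], S₁ = [[-9, 6, -24], [18, -12, 3]], S₂ = [[3, -2, -19], [-6, 4, 8]].
If T = a₁ ⊗ b₁ ⊗ c₁ + a₂ ⊗ b₂ ⊗ c₂ then each S_k = c₁[k]·a₁b₁ᵀ + c₂[k]·a₂b₂ᵀ. S₀ and S₁ are linearly independent, so a₁b₁ᵀ and a₂b₂ᵀ must span the same plane of matrices: they are the rank-1 matrices of the form x·S₀ + y·S₁.
The 2×2 minor of x·S₀ + y·S₁ on rows {0,1}, columns {0,2} is 135·xy + 405·y² = 135·(x + 3·y)(y), vanishing at (x:y) = (3:-1) and (1:0).
M₁ = 3·S₀ − S₁ = [[0, 0, 27], [0, 0, -9]] = 9·[3, -1][0, 0, 1]ᵀ and M₂ = S₀ = [[-3, 2, 1], [6, -4, -2]] = −[1, -2][3, -2, -1]ᵀ, so take a₁ = [3, -1], b₁ = [0, 0, 1], a₂ = [1, -2], b₂ = [3, -2, -1].
Each slice is an integer combination of E₁ = a₁b₁ᵀ and E₂ = a₂b₂ᵀ: S₀ = −E₂, S₁ = −9·E₁ − 3·E₂, S₂ = −6·E₁ + E₂; reading off coefficients, c₁ = [0, -9, -6] and c₂ = [-1, -3, 1].
Hence T = [3, -1] ⊗ [0, 0, 1] ⊗ [0, -9, -6] + [1, -2] ⊗ [3, -2, -1] ⊗ [-1, -3, 1], so rank(T) ≤ 2.
These bounds meet, so rank(T) = 2.

2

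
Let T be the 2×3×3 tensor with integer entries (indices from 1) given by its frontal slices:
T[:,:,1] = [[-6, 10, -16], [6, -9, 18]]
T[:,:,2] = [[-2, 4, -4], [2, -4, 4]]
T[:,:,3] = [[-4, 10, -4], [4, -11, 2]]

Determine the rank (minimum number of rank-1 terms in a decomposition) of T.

2

Lower bound: in the mode-2 unfolding of T (rows indexed by j, columns by (i,k)) the 2×2 minor on rows j ∈ {1, 2}, columns (i,k) ∈ {(1,1), (1,2)} is det [[-6, -2], [10, 4]] = -4 ≠ 0, so that unfolding has rank ≥ 2 and hence rank(T) ≥ 2 (CP rank is at least every unfolding rank, though it can be larger).
Upper bound: with S_k = T[:,:,k], the two rank-1 terms a₁b₁ᵀ, a₂b₂ᵀ are the rank-1 members of the pencil x·S₁ + y·S₂.
The 2×2 minor of x·S₁ + y·S₂ on rows {1,2}, columns {1,2} is −6·x² − 2·xy = (-2)·(3·x + y)(x), vanishing at (x:y) = (1:-3) and (0:1).
M₁ = S₁ − 3·S₂ = [[0, -2, -4], [0, 3, 6]] = −[2, -3][0, 1, 2]ᵀ and M₂ = S₂ = [[-2, 4, -4], [2, -4, 4]] = (-2)·[1, -1][1, -2, 2]ᵀ, so take a₁ = [2, -3], b₁ = [0, 1, 2], a₂ = [1, -1], b₂ = [1, -2, 2].
Each slice is an integer combination of E₁ = a₁b₁ᵀ and E₂ = a₂b₂ᵀ: S₁ = −E₁ − 6·E₂, S₂ = −2·E₂, S₃ = E₁ − 4·E₂; reading off coefficients, c₁ = [-1, 0, 1] and c₂ = [-6, -2, -4].
Hence T = [2, -3] ⊗ [0, 1, 2] ⊗ [-1, 0, 1] + [1, -1] ⊗ [1, -2, 2] ⊗ [-6, -2, -4], so rank(T) ≤ 2.
These bounds meet, so rank(T) = 2.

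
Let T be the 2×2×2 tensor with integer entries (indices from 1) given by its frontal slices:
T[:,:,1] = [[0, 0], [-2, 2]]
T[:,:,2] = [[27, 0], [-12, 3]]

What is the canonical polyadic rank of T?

Lower bound: the mode-3 unfolding of T (rows indexed by k, columns by (i,j) = (1,1), (1,2), (2,1), (2,2)) is [[0, 0, -2, 2], [27, 0, -12, 3]].
There the 2×2 minor on rows k ∈ {1, 2}, columns (i,j) ∈ {(1,1), (2,1)} is det [[0, -2], [27, -12]] = 54 ≠ 0, so this unfolding has rank ≥ 2; CP rank is at least every unfolding rank, so rank(T) ≥ 2. (Unfolding ranks only ever bound the CP rank from below — rank(T) can be strictly larger than all of them — so the matching upper bound has to come from an explicit 2-term decomposition.)
Upper bound — finding two terms. Write S_k = T[:,:,k] for the frontal slices: S₁ = [[0, 0], [-2, 2]], S₂ = [[27, 0], [-12, 3]].
If T = a₁ ⊗ b₁ ⊗ c₁ + a₂ ⊗ b₂ ⊗ c₂ then each S_k = c₁[k]·a₁b₁ᵀ + c₂[k]·a₂b₂ᵀ. S₁ and S₂ are linearly independent, so a₁b₁ᵀ and a₂b₂ᵀ must span the same plane of matrices: they are the rank-1 matrices of the form x·S₁ + y·S₂.
det(x·S₁ + y·S₂) is 54·xy + 81·y² = 27·(2·x + 3·y)(y), vanishing at (x:y) = (3:-2) and (1:0).
M₁ = 3·S₁ − 2·S₂ = [[-54, 0], [18, 0]] = (-18)·[3, -1][1, 0]ᵀ and M₂ = S₁ = [[0, 0], [-2, 2]] = (-2)·[0, 1][1, -1]ᵀ, so take a₁ = [3, -1], b₁ = [1, 0], a₂ = [0, 1], b₂ = [1, -1].
Each slice is an integer combination of E₁ = a₁b₁ᵀ and E₂ = a₂b₂ᵀ: S₁ = −2·E₂, S₂ = 9·E₁ − 3·E₂; reading off coefficients, c₁ = [0, 9] and c₂ = [-2, -3].
Hence T = [3, -1] ⊗ [1, 0] ⊗ [0, 9] + [0, 1] ⊗ [1, -1] ⊗ [-2, -3], so rank(T) ≤ 2.
These bounds meet, so rank(T) = 2.

2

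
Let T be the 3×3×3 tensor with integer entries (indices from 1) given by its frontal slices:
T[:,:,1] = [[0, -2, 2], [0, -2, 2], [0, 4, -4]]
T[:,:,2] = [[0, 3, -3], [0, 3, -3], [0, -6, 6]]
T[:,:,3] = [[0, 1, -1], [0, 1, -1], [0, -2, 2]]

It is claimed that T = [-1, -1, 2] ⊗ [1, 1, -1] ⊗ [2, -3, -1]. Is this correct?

No

Reconstruct entry (1,1,1) from the claimed factors: Σₗ aₗ[1]bₗ[1]cₗ[1] = (-1)·(1)·(2) = -2, but T[1,1,1] = 0. The claim is false.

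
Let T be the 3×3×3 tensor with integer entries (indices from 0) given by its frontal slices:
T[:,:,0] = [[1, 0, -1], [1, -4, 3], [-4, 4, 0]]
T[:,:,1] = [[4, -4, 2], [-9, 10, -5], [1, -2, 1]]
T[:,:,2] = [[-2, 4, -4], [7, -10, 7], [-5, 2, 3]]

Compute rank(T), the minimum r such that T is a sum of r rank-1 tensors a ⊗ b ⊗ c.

3

Lower bound: the mode-3 unfolding of T (rows indexed by k, columns by (i,j) = (0,0), (0,1), (0,2), (1,0), (1,1), (1,2), (2,0), (2,1), (2,2)) is [[1, 0, -1, 1, -4, 3, -4, 4, 0], [4, -4, 2, -9, 10, -5, 1, -2, 1], [-2, 4, -4, 7, -10, 7, -5, 2, 3]].
There the 3×3 minor on rows k ∈ {0, 1, 2}, columns (i,j) ∈ {(0,0), (0,1), (1,0)} is det [[1, 0, 1], [4, -4, -9], [-2, 4, 7]] = 16 ≠ 0, so this unfolding has rank ≥ 3; CP rank is at least every unfolding rank, so rank(T) ≥ 3. (Flattening ranks never certify an upper bound on CP rank; for that we must actually write T with 3 rank-1 terms.)
Upper bound: T is a sum of 3 rank-1 terms, T = [0, 1, -1] ⊗ [1, -2, 1] ⊗ [2, -1, 1] + [1, -2, 0] ⊗ [2, -2, 1] ⊗ [0, 2, -2] + [1, -1, -2] ⊗ [1, 0, -1] ⊗ [1, 0, 2] (written with every a and b primitive with positive leading entry and the scale carried by c; CP decompositions are not unique, and this one is verified by expanding entrywise), so rank(T) ≤ 3.
These bounds meet, so rank(T) = 3.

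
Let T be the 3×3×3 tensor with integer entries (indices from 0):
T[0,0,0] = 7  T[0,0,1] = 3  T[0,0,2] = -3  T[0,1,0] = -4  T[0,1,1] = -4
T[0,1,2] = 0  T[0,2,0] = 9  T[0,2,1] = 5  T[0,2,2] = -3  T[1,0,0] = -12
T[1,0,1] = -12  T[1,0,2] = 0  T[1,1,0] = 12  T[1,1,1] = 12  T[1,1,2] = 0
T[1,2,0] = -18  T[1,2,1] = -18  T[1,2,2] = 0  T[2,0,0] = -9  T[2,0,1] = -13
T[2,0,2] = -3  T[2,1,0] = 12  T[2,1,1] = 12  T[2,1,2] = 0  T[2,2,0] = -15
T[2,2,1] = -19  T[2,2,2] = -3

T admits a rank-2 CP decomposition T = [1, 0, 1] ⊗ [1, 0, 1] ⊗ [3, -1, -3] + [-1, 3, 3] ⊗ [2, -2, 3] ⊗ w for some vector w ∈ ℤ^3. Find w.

w = [-2, -2, 0]

Subtract the known terms from T to get the rank-1 residual R = [-1, 3, 3] ⊗ [2, -2, 3] ⊗ w, so R[i,j,k] = a[i]·b[j]·w[k]. Pick indices with nonzero a[0]·b[0] = (-1)·(2) = -2. Only the fibre through (0,0,·) is needed: R[0,0,:] = T[0,0,:] − Σₗ aₗ[0]bₗ[0]cₗ = [7, 3, -3] − (1)·(1)·[3, -1, -3] = [4, 4, 0]. Then w[k] = R[0,0,k] / -2 for each k, giving w = [4, 4, 0] / -2 = [-2, -2, 0].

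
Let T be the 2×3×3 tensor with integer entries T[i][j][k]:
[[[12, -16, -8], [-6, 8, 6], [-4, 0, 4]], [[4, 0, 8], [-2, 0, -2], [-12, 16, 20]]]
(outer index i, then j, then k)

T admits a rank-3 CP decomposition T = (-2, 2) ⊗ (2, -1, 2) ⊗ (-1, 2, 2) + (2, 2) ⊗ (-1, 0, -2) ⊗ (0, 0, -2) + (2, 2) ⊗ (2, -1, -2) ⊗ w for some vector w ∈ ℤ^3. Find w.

Subtract the known terms from T to get the rank-1 residual R = (2, 2) ⊗ (2, -1, -2) ⊗ w, so R[i,j,k] = a[i]·b[j]·w[k]. Pick indices with nonzero a[0]·b[0] = (2)·(2) = 4. Only the fibre through (0,0,·) is needed: R[0,0,:] = T[0,0,:] − Σₗ aₗ[0]bₗ[0]cₗ = [12, -16, -8] − (-2)·(2)·(-1, 2, 2) − (2)·(-1)·(0, 0, -2) = [8, -8, -4]. Then w[k] = R[0,0,k] / 4 for each k, giving w = [8, -8, -4] / 4 = (2, -2, -1).

w = (2, -2, -1)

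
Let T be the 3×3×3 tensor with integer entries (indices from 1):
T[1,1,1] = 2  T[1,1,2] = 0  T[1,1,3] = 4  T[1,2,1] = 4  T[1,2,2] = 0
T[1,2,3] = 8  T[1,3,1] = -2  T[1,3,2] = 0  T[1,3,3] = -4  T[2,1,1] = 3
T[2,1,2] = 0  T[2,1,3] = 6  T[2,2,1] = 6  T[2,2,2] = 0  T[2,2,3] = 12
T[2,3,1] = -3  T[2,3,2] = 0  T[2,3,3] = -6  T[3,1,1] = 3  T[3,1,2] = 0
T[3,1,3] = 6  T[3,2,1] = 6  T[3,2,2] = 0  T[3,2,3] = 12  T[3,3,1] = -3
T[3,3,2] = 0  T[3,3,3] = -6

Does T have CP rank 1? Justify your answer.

If T = a (x) b (x) c then every fibre of T is a multiple of the corresponding factor, so read the factors off the fibres through the nonzero entry T[1,1,1] = 2.
The mode-1 fibre T[:,1,1] = [2, 3, 3] gives a = [2, 3, 3] (primitive direction); the mode-2 fibre T[1,:,1] = [2, 4, -2] gives b = [1, 2, -1]; then c[k] = T[1,1,k] / (a[1]·b[1]) = [2, 0, 4] / 2 = [1, 0, 2].
Expanding [2, 3, 3] (x) [1, 2, -1] (x) [1, 0, 2] reproduces all 27 entries of T, so T = [2, 3, 3] (x) [1, 2, -1] (x) [1, 0, 2] and rank(T) ≤ 1.
Equivalently every frontal slice T[:,:,k] is c[k] times the rank-1 matrix [2, 3, 3] (x) [1, 2, -1]. So T has rank 1 (it is nonzero).

Yes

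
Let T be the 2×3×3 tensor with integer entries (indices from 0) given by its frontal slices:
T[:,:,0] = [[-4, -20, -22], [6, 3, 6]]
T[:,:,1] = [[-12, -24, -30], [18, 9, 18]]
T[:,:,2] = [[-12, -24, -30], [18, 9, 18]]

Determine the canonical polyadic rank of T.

2

Lower bound: in the mode-1 unfolding of T (rows indexed by i, columns by (j,k)) the 2×2 minor on rows i ∈ {0, 1}, columns (j,k) ∈ {(0,0), (1,0)} is det [[-4, -20], [6, 3]] = 108 ≠ 0, so that unfolding has rank ≥ 2 and hence rank(T) ≥ 2 (CP rank is at least every unfolding rank, though it can be larger).
Upper bound: with S_k = T[:,:,k], the two rank-1 terms a₁b₁ᵀ, a₂b₂ᵀ are the rank-1 members of the pencil x·S₀ + y·S₁.
The 2×2 minor of x·S₀ + y·S₁ on rows {0,1}, columns {0,1} is 108·x² + 432·xy + 324·y² = 108·(x + 3·y)(x + y), vanishing at (x:y) = (3:-1) and (1:-1).
M₁ = 3·S₀ − S₁ = [[0, -36, -36], [0, 0, 0]] = (-36)·(1, 0)(0, 1, 1)ᵀ and M₂ = S₀ − S₁ = [[8, 4, 8], [-12, -6, -12]] = 2·(2, -3)(2, 1, 2)ᵀ, so take a₁ = (1, 0), b₁ = (0, 1, 1), a₂ = (2, -3), b₂ = (2, 1, 2).
Each slice is an integer combination of E₁ = a₁b₁ᵀ and E₂ = a₂b₂ᵀ: S₀ = −18·E₁ − E₂, S₁ = −18·E₁ − 3·E₂, S₂ = −18·E₁ − 3·E₂; reading off coefficients, c₁ = (-18, -18, -18) and c₂ = (-1, -3, -3).
Hence T = (1, 0) ∘ (0, 1, 1) ∘ (-18, -18, -18) + (2, -3) ∘ (2, 1, 2) ∘ (-1, -3, -3), so rank(T) ≤ 2.
These bounds meet, so rank(T) = 2.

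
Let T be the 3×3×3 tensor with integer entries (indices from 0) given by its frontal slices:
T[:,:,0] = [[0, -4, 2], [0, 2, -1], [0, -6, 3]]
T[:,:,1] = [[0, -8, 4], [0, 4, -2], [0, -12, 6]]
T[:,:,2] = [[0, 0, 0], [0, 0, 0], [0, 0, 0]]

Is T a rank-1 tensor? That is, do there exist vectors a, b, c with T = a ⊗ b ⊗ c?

Yes

If T = a ⊗ b ⊗ c then every fibre of T is a multiple of the corresponding factor, so read the factors off the fibres through the nonzero entry T[0,1,0] = -4.
The mode-1 fibre T[:,1,0] = [-4, 2, -6] gives a = [2, -1, 3] (primitive direction); the mode-2 fibre T[0,:,0] = [0, -4, 2] gives b = [0, 2, -1]; then c[k] = T[0,1,k] / (a[0]·b[1]) = [-4, -8, 0] / 4 = [-1, -2, 0].
Expanding [2, -1, 3] ⊗ [0, 2, -1] ⊗ [-1, -2, 0] reproduces all 27 entries of T, so T = [2, -1, 3] ⊗ [0, 2, -1] ⊗ [-1, -2, 0] and rank(T) ≤ 1.
Equivalently every frontal slice T[:,:,k] is c[k] times the rank-1 matrix [2, -1, 3] ⊗ [0, 2, -1]. So T has rank 1 (it is nonzero).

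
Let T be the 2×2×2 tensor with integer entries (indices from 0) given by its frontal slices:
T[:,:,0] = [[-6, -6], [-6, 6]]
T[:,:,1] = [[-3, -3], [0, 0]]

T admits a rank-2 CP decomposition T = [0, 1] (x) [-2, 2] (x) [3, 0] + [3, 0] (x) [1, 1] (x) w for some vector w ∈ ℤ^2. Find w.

w = [-2, -1]

Subtract the known terms from T to get the rank-1 residual R = [3, 0] (x) [1, 1] (x) w, so R[i,j,k] = a[i]·b[j]·w[k]. Pick indices with nonzero a[0]·b[0] = (3)·(1) = 3. Only the fibre through (0,0,·) is needed: R[0,0,:] = T[0,0,:] − Σₗ aₗ[0]bₗ[0]cₗ = [-6, -3] − (0)·(-2)·[3, 0] = [-6, -3]. Then w[k] = R[0,0,k] / 3 for each k, giving w = [-6, -3] / 3 = [-2, -1].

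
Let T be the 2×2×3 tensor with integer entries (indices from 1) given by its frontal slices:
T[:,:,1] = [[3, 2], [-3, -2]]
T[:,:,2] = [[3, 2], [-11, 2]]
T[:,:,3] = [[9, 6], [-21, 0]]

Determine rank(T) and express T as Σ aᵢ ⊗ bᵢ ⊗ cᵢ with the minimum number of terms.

Lower bound: the mode-3 unfolding of T (rows indexed by k, columns by (i,j) = (1,1), (1,2), (2,1), (2,2)) is [[3, 2, -3, -2], [3, 2, -11, 2], [9, 6, -21, 0]].
There the 2×2 minor on rows k ∈ {1, 2}, columns (i,j) ∈ {(1,1), (2,1)} is det [[3, -3], [3, -11]] = -24 ≠ 0, so this unfolding has rank ≥ 2; CP rank is at least every unfolding rank, so rank(T) ≥ 2. (Flattening ranks never certify an upper bound on CP rank; for that we must actually write T with 2 rank-1 terms.)
Upper bound — finding two terms. Write S_k = T[:,:,k] for the frontal slices: S₁ = [[3, 2], [-3, -2]], S₂ = [[3, 2], [-11, 2]], S₃ = [[9, 6], [-21, 0]].
If T = a₁ ⊗ b₁ ⊗ c₁ + a₂ ⊗ b₂ ⊗ c₂ then each S_k = c₁[k]·a₁b₁ᵀ + c₂[k]·a₂b₂ᵀ. S₁ and S₂ are linearly independent, so a₁b₁ᵀ and a₂b₂ᵀ must span the same plane of matrices: they are the rank-1 matrices of the form x·S₁ + y·S₂.
det(x·S₁ + y·S₂) is 28·xy + 28·y² = 28·(y)(x + y), vanishing at (x:y) = (1:0) and (1:-1).
M₁ = S₁ = [[3, 2], [-3, -2]] = [1, -1][3, 2]ᵀ and M₂ = S₁ − S₂ = [[0, 0], [8, -4]] = 4·[0, 1][2, -1]ᵀ, so take a₁ = [1, -1], b₁ = [3, 2], a₂ = [0, 1], b₂ = [2, -1].
Each slice is an integer combination of E₁ = a₁b₁ᵀ and E₂ = a₂b₂ᵀ: S₁ = E₁, S₂ = E₁ − 4·E₂, S₃ = 3·E₁ − 6·E₂; reading off coefficients, c₁ = [1, 1, 3] and c₂ = [0, -4, -6].
Hence T = [1, -1] ⊗ [3, 2] ⊗ [1, 1, 3] + [0, 1] ⊗ [2, -1] ⊗ [0, -4, -6], so rank(T) ≤ 2.
These bounds meet, so rank(T) = 2.

rank(T) = 2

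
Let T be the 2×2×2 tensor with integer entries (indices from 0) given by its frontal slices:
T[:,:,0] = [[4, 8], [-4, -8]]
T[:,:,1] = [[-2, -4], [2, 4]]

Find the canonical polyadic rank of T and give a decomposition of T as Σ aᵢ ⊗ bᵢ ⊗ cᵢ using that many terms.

rank(T) = 1

Lower bound: T ≠ 0 (e.g. T[0,0,0] = 4), so rank(T) ≥ 1.
Upper bound: if T = a ⊗ b ⊗ c then every fibre of T is a multiple of the corresponding factor, so read the factors off the fibres through the nonzero entry T[0,0,0] = 4.
The mode-1 fibre T[:,0,0] = [4, -4] gives a = [1, -1] (primitive direction); the mode-2 fibre T[0,:,0] = [4, 8] gives b = [1, 2]; then c[k] = T[0,0,k] / (a[0]·b[0]) = [4, -2] / 1 = [4, -2].
Expanding [1, -1] ⊗ [1, 2] ⊗ [4, -2] reproduces all 8 entries of T, so T = [1, -1] ⊗ [1, 2] ⊗ [4, -2] and rank(T) ≤ 1.
These bounds meet, so rank(T) = 1.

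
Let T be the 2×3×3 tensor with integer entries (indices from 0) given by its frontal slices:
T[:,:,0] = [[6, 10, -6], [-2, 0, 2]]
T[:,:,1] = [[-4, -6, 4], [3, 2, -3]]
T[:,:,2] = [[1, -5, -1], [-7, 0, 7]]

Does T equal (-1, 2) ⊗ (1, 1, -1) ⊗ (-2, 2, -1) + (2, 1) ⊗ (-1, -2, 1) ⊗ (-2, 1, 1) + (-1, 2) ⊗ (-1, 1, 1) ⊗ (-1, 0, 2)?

Reconstruct entry (0,0,0) from the claimed factors: Σₗ aₗ[0]bₗ[0]cₗ[0] = (-1)·(1)·(-2) + (2)·(-1)·(-2) + (-1)·(-1)·(-1) = 5, but T[0,0,0] = 6. The claim is false.

No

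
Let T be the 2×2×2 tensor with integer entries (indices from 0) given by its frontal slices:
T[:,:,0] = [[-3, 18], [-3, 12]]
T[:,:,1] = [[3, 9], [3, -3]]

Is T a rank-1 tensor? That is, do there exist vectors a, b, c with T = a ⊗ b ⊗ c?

No

The mode-1 unfolding of T (rows indexed by i, columns by (j,k) = (0,0), (0,1), (1,0), (1,1)) is [[-3, 3, 18, 9], [-3, 3, 12, -3]].
There the 2×2 minor on rows i ∈ {0, 1}, columns (j,k) ∈ {(0,0), (1,0)} is det [[-3, 18], [-3, 12]] = 18 ≠ 0, so this unfolding has rank ≥ 2; CP rank is at least every unfolding rank, so rank(T) ≥ 2.
In particular rank(T) ≥ 2 > 1, so T is not rank-1.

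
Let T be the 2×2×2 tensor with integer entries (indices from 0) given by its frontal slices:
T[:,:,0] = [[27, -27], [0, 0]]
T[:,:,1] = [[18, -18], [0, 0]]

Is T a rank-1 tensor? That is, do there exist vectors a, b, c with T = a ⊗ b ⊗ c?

If T = a ⊗ b ⊗ c then every fibre of T is a multiple of the corresponding factor, so read the factors off the fibres through the nonzero entry T[0,0,0] = 27.
The mode-1 fibre T[:,0,0] = [27, 0] gives a = [1, 0] (primitive direction); the mode-2 fibre T[0,:,0] = [27, -27] gives b = [1, -1]; then c[k] = T[0,0,k] / (a[0]·b[0]) = [27, 18] / 1 = [27, 18].
Expanding [1, 0] ⊗ [1, -1] ⊗ [27, 18] reproduces all 8 entries of T, so T = [1, 0] ⊗ [1, -1] ⊗ [27, 18] and rank(T) ≤ 1.
Equivalently every frontal slice T[:,:,k] is c[k] times the rank-1 matrix [1, 0] ⊗ [1, -1]. So T has rank 1 (it is nonzero).

Yes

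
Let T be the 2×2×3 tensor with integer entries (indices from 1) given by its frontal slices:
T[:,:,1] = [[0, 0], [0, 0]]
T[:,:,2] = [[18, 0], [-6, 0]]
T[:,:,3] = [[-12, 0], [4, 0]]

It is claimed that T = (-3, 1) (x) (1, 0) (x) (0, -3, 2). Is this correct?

Reconstruct entry (1,1,2) from the claimed factors: Σₗ aₗ[1]bₗ[1]cₗ[2] = (-3)·(1)·(-3) = 9, but T[1,1,2] = 18. The claim is false.

No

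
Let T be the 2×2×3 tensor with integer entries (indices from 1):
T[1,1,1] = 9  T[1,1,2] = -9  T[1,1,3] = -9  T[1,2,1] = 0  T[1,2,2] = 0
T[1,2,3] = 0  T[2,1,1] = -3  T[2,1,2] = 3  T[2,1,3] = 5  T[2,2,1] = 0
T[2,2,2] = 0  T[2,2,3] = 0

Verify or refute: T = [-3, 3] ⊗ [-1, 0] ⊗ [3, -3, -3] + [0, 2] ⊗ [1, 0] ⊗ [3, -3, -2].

Yes

Reconstruct entrywise from the claimed factors. For example, T[2,2,2] = 0 and Σₗ aₗ[2]bₗ[2]cₗ[2] = (3)·(0)·(-3) + (2)·(0)·(-3) = 0; checking all 12 entries, every one matches. The claim holds.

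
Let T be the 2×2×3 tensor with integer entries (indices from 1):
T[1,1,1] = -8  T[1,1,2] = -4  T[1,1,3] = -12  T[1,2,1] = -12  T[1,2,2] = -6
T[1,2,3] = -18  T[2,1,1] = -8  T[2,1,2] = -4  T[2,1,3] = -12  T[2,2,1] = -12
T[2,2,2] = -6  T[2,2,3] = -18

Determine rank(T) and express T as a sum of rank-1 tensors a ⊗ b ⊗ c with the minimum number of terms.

rank(T) = 1

Lower bound: T ≠ 0 (e.g. T[1,1,1] = -8), so rank(T) ≥ 1.
Upper bound: the mode-1 fibre T[:,1,1] = [-8, -8] gives a = [1, 1] (primitive direction); the mode-2 fibre T[1,:,1] = [-8, -12] gives b = [2, 3]; then c[k] = T[1,1,k] / (a[1]·b[1]) = [-8, -4, -12] / 2 = [-4, -2, -6].
Expanding [1, 1] ⊗ [2, 3] ⊗ [-4, -2, -6] reproduces all 12 entries of T, so T = [1, 1] ⊗ [2, 3] ⊗ [-4, -2, -6] and rank(T) ≤ 1.
These bounds meet, so rank(T) = 1.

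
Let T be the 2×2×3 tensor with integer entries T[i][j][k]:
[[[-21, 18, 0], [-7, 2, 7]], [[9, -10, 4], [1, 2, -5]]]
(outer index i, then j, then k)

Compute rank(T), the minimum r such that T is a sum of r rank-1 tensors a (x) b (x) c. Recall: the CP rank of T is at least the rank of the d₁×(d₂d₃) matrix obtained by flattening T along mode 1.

2

Lower bound: the mode-2 unfolding of T (rows indexed by j, columns by (i,k) = (0,0), (0,1), (0,2), (1,0), (1,1), (1,2)) is [[-21, 18, 0, 9, -10, 4], [-7, 2, 7, 1, 2, -5]].
There the 2×2 minor on rows j ∈ {0, 1}, columns (i,k) ∈ {(0,0), (0,1)} is det [[-21, 18], [-7, 2]] = 84 ≠ 0, so this unfolding has rank ≥ 2; CP rank is at least every unfolding rank, so rank(T) ≥ 2. (Flattening ranks never certify an upper bound on CP rank; for that we must actually write T with 2 rank-1 terms.)
Upper bound — finding two terms. Write S_k = T[:,:,k] for the frontal slices: S₀ = [[-21, -7], [9, 1]], S₁ = [[18, 2], [-10, 2]], S₂ = [[0, 7], [4, -5]].
If T = a₁ (x) b₁ (x) c₁ + a₂ (x) b₂ (x) c₂ then each S_k = c₁[k]·a₁b₁ᵀ + c₂[k]·a₂b₂ᵀ. S₀ and S₁ are linearly independent, so a₁b₁ᵀ and a₂b₂ᵀ must span the same plane of matrices: they are the rank-1 matrices of the form x·S₀ + y·S₁.
det(x·S₀ + y·S₁) is 42·x² − 112·xy + 56·y² = 14·(3·x − 2·y)(x − 2·y), vanishing at (x:y) = (2:3) and (2:1).
M₁ = 2·S₀ + 3·S₁ = [[12, -8], [-12, 8]] = 4·[1, -1][3, -2]ᵀ and M₂ = 2·S₀ + S₁ = [[-24, -12], [8, 4]] = (-4)·[3, -1][2, 1]ᵀ, so take a₁ = [1, -1], b₁ = [3, -2], a₂ = [3, -1], b₂ = [2, 1].
Each slice is an integer combination of E₁ = a₁b₁ᵀ and E₂ = a₂b₂ᵀ: S₀ = −E₁ − 3·E₂, S₁ = 2·E₁ + 2·E₂, S₂ = −2·E₁ + E₂; reading off coefficients, c₁ = [-1, 2, -2] and c₂ = [-3, 2, 1].
Hence T = [1, -1] (x) [3, -2] (x) [-1, 2, -2] + [3, -1] (x) [2, 1] (x) [-3, 2, 1], so rank(T) ≤ 2.
These bounds meet, so rank(T) = 2.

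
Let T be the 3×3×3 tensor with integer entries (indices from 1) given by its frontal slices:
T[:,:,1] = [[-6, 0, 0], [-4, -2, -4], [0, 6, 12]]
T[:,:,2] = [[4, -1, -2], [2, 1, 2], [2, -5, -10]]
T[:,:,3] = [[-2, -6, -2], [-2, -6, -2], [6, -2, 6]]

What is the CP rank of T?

3

Lower bound: the mode-1 unfolding of T (rows indexed by i, columns by (j,k) = (1,1), (1,2), (1,3), (2,1), (2,2), (2,3), (3,1), (3,2), (3,3)) is [[-6, 4, -2, 0, -1, -6, 0, -2, -2], [-4, 2, -2, -2, 1, -6, -4, 2, -2], [0, 2, 6, 6, -5, -2, 12, -10, 6]].
There the 3×3 minor on rows i ∈ {1, 2, 3}, columns (j,k) ∈ {(1,1), (1,2), (1,3)} is det [[-6, 4, -2], [-4, 2, -2], [0, 2, 6]] = 16 ≠ 0, so this unfolding has rank ≥ 3; CP rank is at least every unfolding rank, so rank(T) ≥ 3. (Flattening ranks never certify an upper bound on CP rank; for that we must actually write T with 3 rank-1 terms.)
Upper bound: T is a sum of 3 rank-1 terms, T = [1, 0, 2] ⊗ [1, -1, -2] ⊗ [-2, 2, 0] + [1, 1, -1] ⊗ [2, 1, 2] ⊗ [-2, 1, -2] + [1, 1, 1] ⊗ [1, -2, 1] ⊗ [0, 0, 2] (one valid choice — decompositions are not unique — normalised so each a, b is primitive with positive first nonzero entry; check it by expanding all entries), so rank(T) ≤ 3.
These bounds meet, so rank(T) = 3.
Check entry T[2,3,2] = 2: (0)·(-2)·(2) + (1)·(2)·(1) + (1)·(1)·(0) = 2.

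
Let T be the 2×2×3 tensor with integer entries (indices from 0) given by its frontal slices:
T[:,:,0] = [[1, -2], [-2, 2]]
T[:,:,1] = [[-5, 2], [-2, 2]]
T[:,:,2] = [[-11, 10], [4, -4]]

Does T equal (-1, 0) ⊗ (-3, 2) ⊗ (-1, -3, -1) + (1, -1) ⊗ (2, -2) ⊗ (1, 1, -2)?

No

Reconstruct entry (0,0,0) from the claimed factors: Σₗ aₗ[0]bₗ[0]cₗ[0] = (-1)·(-3)·(-1) + (1)·(2)·(1) = -1, but T[0,0,0] = 1. The claim is false.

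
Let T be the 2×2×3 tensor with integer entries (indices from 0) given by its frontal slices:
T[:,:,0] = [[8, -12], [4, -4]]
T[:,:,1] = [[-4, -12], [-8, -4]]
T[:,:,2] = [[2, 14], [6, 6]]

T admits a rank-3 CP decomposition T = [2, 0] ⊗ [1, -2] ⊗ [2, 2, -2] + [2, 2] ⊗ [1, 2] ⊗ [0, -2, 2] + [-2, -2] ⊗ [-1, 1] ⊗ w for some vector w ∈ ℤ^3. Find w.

w = [2, -2, 1]

Subtract the known terms from T to get the rank-1 residual R = [-2, -2] ⊗ [-1, 1] ⊗ w, so R[i,j,k] = a[i]·b[j]·w[k]. Pick indices with nonzero a[0]·b[0] = (-2)·(-1) = 2. Only the fibre through (0,0,·) is needed: R[0,0,:] = T[0,0,:] − Σₗ aₗ[0]bₗ[0]cₗ = [8, -4, 2] − (2)·(1)·[2, 2, -2] − (2)·(1)·[0, -2, 2] = [4, -4, 2]. Then w[k] = R[0,0,k] / 2 for each k, giving w = [4, -4, 2] / 2 = [2, -2, 1].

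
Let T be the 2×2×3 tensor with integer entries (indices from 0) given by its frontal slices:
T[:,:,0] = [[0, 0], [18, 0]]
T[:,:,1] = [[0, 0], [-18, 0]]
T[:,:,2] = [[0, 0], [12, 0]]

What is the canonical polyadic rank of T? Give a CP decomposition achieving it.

rank(T) = 1

Lower bound: T ≠ 0 (e.g. T[1,0,0] = 18), so rank(T) ≥ 1.
Upper bound: if T = a ⊗ b ⊗ c then every fibre of T is a multiple of the corresponding factor, so read the factors off the fibres through the nonzero entry T[1,0,0] = 18.
The mode-1 fibre T[:,0,0] = [0, 18] gives a = (0, 1) (primitive direction); the mode-2 fibre T[1,:,0] = [18, 0] gives b = (1, 0); then c[k] = T[1,0,k] / (a[1]·b[0]) = [18, -18, 12] / 1 = (18, -18, 12).
Expanding (0, 1) ⊗ (1, 0) ⊗ (18, -18, 12) reproduces all 12 entries of T, so T = (0, 1) ⊗ (1, 0) ⊗ (18, -18, 12) and rank(T) ≤ 1.
These bounds meet, so rank(T) = 1.
Check entry T[1,1,0] = 0: (1)·(0)·(18) = 0.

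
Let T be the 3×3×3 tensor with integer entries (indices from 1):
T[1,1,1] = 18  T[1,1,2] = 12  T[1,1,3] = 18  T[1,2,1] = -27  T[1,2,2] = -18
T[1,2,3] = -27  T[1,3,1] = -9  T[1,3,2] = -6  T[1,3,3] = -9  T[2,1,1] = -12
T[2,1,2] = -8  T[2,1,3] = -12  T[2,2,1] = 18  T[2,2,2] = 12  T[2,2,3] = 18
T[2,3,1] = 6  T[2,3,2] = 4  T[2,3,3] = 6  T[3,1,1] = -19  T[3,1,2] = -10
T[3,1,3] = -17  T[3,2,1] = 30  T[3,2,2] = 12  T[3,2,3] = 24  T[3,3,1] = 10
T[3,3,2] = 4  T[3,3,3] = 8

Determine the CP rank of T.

Lower bound: the mode-1 unfolding of T (rows indexed by i, columns by (j,k) = (1,1), (1,2), (1,3), (2,1), (2,2), (2,3), (3,1), (3,2), (3,3)) is [[18, 12, 18, -27, -18, -27, -9, -6, -9], [-12, -8, -12, 18, 12, 18, 6, 4, 6], [-19, -10, -17, 30, 12, 24, 10, 4, 8]].
There the 2×2 minor on rows i ∈ {1, 3}, columns (j,k) ∈ {(1,1), (1,2)} is det [[18, 12], [-19, -10]] = 48 ≠ 0, so this unfolding has rank ≥ 2; CP rank is at least every unfolding rank, so rank(T) ≥ 2. (Unfolding ranks only ever bound the CP rank from below — rank(T) can be strictly larger than all of them — so the matching upper bound has to come from an explicit 2-term decomposition.)
Upper bound — finding two terms. Write S_k = T[:,:,k] for the frontal slices: S₁ = [[18, -27, -9], [-12, 18, 6], [-19, 30, 10]], S₂ = [[12, -18, -6], [-8, 12, 4], [-10, 12, 4]], S₃ = [[18, -27, -9], [-12, 18, 6], [-17, 24, 8]].
If T = a₁ ⊗ b₁ ⊗ c₁ + a₂ ⊗ b₂ ⊗ c₂ then each S_k = c₁[k]·a₁b₁ᵀ + c₂[k]·a₂b₂ᵀ. S₁ and S₂ are linearly independent, so a₁b₁ᵀ and a₂b₂ᵀ must span the same plane of matrices: they are the rank-1 matrices of the form x·S₁ + y·S₂.
The 2×2 minor of x·S₁ + y·S₂ on rows {1,3}, columns {1,2} is 27·x² − 36·xy − 36·y² = 9·(x − 2·y)(3·x + 2·y), vanishing at (x:y) = (2:1) and (2:-3).
M₁ = 2·S₁ + S₂ = [[48, -72, -24], [-32, 48, 16], [-48, 72, 24]] = 8·[3, -2, -3][2, -3, -1]ᵀ and M₂ = 2·S₁ − 3·S₂ = [[0, 0, 0], [0, 0, 0], [-8, 24, 8]] = (-8)·[0, 0, 1][1, -3, -1]ᵀ, so take a₁ = [3, -2, -3], b₁ = [2, -3, -1], a₂ = [0, 0, 1], b₂ = [1, -3, -1].
Each slice is an integer combination of E₁ = a₁b₁ᵀ and E₂ = a₂b₂ᵀ: S₁ = 3·E₁ − E₂, S₂ = 2·E₁ + 2·E₂, S₃ = 3·E₁ + E₂; reading off coefficients, c₁ = [3, 2, 3] and c₂ = [-1, 2, 1].
Hence T = [3, -2, -3] ⊗ [2, -3, -1] ⊗ [3, 2, 3] + [0, 0, 1] ⊗ [1, -3, -1] ⊗ [-1, 2, 1], so rank(T) ≤ 2.
These bounds meet, so rank(T) = 2.

2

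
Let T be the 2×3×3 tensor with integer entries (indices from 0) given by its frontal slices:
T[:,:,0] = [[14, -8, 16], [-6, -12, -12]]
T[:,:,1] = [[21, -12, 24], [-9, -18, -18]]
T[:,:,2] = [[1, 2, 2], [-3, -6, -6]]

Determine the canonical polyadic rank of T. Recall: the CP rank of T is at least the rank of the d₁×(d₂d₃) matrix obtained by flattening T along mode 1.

Lower bound: in the mode-2 unfolding of T (rows indexed by j, columns by (i,k)) the 2×2 minor on rows j ∈ {0, 1}, columns (i,k) ∈ {(0,0), (0,2)} is det [[14, 1], [-8, 2]] = 36 ≠ 0, so that unfolding has rank ≥ 2 and hence rank(T) ≥ 2 (CP rank is at least every unfolding rank, though it can be larger).
Upper bound: with S_k = T[:,:,k], the two rank-1 terms a₁b₁ᵀ, a₂b₂ᵀ are the rank-1 members of the pencil x·S₀ + y·S₂.
The 2×2 minor of x·S₀ + y·S₂ on rows {0,1}, columns {0,1} is −216·x² − 108·xy = (-108)·(2·x + y)(x), vanishing at (x:y) = (1:-2) and (0:1).
M₁ = S₀ − 2·S₂ = [[12, -12, 12], [0, 0, 0]] = 12·[1, 0][1, -1, 1]ᵀ and M₂ = S₂ = [[1, 2, 2], [-3, -6, -6]] = [1, -3][1, 2, 2]ᵀ, so take a₁ = [1, 0], b₁ = [1, -1, 1], a₂ = [1, -3], b₂ = [1, 2, 2].
Each slice is an integer combination of E₁ = a₁b₁ᵀ and E₂ = a₂b₂ᵀ: S₀ = 12·E₁ + 2·E₂, S₁ = 18·E₁ + 3·E₂, S₂ = E₂; reading off coefficients, c₁ = [12, 18, 0] and c₂ = [2, 3, 1].
Hence T = [1, 0] ∘ [1, -1, 1] ∘ [12, 18, 0] + [1, -3] ∘ [1, 2, 2] ∘ [2, 3, 1], so rank(T) ≤ 2.
These bounds meet, so rank(T) = 2.

2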